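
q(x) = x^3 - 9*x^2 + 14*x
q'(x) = 3*x^2 - 18*x + 14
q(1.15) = 5.72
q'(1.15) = -2.73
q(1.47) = 4.31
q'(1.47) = -5.98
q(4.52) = -28.25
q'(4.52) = -6.07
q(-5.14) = -445.53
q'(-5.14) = 185.78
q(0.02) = 0.28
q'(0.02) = 13.64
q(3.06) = -12.78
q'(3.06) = -12.99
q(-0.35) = -6.05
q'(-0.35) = 20.67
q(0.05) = 0.68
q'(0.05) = 13.11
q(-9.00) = -1584.00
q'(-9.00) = 419.00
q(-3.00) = -150.00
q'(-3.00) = 95.00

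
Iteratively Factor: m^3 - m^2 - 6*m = (m)*(m^2 - m - 6) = m*(m + 2)*(m - 3)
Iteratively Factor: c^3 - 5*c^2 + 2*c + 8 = (c - 4)*(c^2 - c - 2) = (c - 4)*(c + 1)*(c - 2)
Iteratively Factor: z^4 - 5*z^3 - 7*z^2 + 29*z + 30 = (z + 2)*(z^3 - 7*z^2 + 7*z + 15) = (z - 3)*(z + 2)*(z^2 - 4*z - 5) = (z - 3)*(z + 1)*(z + 2)*(z - 5)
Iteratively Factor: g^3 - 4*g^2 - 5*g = (g - 5)*(g^2 + g) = g*(g - 5)*(g + 1)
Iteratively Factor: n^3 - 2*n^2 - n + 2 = (n + 1)*(n^2 - 3*n + 2) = (n - 1)*(n + 1)*(n - 2)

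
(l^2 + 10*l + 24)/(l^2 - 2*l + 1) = (l^2 + 10*l + 24)/(l^2 - 2*l + 1)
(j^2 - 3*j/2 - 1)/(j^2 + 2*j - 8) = (j + 1/2)/(j + 4)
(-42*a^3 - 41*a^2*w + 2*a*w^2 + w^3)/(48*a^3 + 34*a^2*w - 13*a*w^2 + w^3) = (7*a + w)/(-8*a + w)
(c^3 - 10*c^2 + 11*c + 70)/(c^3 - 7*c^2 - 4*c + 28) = (c - 5)/(c - 2)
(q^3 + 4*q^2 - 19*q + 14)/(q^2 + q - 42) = (q^2 - 3*q + 2)/(q - 6)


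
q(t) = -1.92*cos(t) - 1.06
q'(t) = 1.92*sin(t)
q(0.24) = -2.92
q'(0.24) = 0.46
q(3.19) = 0.86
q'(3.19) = -0.09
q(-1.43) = -1.33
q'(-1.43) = -1.90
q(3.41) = 0.79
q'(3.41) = -0.51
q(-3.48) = 0.75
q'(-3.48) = 0.64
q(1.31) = -1.56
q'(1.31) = 1.86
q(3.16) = 0.86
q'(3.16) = -0.04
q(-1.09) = -1.95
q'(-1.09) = -1.70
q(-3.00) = 0.84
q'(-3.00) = -0.27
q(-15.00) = 0.40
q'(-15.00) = -1.25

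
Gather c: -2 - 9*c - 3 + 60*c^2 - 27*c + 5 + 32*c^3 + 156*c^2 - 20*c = 32*c^3 + 216*c^2 - 56*c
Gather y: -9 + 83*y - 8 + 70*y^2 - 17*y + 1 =70*y^2 + 66*y - 16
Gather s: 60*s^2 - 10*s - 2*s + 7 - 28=60*s^2 - 12*s - 21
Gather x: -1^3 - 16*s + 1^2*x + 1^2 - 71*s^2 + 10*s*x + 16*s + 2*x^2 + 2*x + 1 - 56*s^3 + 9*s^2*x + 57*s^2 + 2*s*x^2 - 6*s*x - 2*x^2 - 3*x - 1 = -56*s^3 - 14*s^2 + 2*s*x^2 + x*(9*s^2 + 4*s)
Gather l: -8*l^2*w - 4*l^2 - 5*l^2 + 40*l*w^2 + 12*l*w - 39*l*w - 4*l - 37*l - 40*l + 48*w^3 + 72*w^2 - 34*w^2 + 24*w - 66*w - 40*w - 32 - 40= l^2*(-8*w - 9) + l*(40*w^2 - 27*w - 81) + 48*w^3 + 38*w^2 - 82*w - 72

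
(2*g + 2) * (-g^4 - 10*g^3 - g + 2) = -2*g^5 - 22*g^4 - 20*g^3 - 2*g^2 + 2*g + 4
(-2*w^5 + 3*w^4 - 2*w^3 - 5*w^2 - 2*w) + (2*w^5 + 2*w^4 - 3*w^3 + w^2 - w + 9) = 5*w^4 - 5*w^3 - 4*w^2 - 3*w + 9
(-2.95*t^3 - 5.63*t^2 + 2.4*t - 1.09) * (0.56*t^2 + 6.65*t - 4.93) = -1.652*t^5 - 22.7703*t^4 - 21.552*t^3 + 43.1055*t^2 - 19.0805*t + 5.3737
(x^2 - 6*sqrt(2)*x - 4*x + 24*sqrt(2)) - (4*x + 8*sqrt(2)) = x^2 - 6*sqrt(2)*x - 8*x + 16*sqrt(2)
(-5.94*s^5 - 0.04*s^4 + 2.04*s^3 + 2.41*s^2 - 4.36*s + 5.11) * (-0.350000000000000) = 2.079*s^5 + 0.014*s^4 - 0.714*s^3 - 0.8435*s^2 + 1.526*s - 1.7885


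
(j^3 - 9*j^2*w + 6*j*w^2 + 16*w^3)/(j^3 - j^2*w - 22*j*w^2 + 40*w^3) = (-j^2 + 7*j*w + 8*w^2)/(-j^2 - j*w + 20*w^2)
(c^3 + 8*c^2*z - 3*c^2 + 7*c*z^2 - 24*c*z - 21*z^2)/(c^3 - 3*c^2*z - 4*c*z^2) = (-c^2 - 7*c*z + 3*c + 21*z)/(c*(-c + 4*z))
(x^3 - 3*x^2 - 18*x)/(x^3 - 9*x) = (x - 6)/(x - 3)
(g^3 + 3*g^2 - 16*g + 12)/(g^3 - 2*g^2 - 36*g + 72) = (g - 1)/(g - 6)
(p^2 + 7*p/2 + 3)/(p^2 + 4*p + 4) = (p + 3/2)/(p + 2)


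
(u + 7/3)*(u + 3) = u^2 + 16*u/3 + 7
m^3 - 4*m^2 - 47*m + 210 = (m - 6)*(m - 5)*(m + 7)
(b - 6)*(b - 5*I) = b^2 - 6*b - 5*I*b + 30*I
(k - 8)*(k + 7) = k^2 - k - 56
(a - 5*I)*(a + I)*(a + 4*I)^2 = a^4 + 4*I*a^3 + 21*a^2 + 104*I*a - 80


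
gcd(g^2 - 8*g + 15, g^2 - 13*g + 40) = g - 5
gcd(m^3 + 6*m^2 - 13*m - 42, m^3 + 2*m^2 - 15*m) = m - 3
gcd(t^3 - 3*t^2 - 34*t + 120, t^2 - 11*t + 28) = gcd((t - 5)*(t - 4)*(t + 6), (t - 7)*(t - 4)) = t - 4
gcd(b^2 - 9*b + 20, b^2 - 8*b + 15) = b - 5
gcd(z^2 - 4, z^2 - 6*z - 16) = z + 2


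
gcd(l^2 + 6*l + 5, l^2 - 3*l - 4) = l + 1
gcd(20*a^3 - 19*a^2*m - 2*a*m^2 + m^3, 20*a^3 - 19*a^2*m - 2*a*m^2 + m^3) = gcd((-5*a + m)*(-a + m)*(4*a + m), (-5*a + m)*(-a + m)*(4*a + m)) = 20*a^3 - 19*a^2*m - 2*a*m^2 + m^3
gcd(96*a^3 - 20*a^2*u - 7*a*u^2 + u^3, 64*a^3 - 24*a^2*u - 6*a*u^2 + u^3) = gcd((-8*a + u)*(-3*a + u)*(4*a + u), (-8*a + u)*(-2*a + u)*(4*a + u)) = -32*a^2 - 4*a*u + u^2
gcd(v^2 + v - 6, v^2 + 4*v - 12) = v - 2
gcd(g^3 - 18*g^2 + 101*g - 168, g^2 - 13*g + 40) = g - 8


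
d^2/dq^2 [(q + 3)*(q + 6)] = 2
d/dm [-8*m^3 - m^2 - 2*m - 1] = -24*m^2 - 2*m - 2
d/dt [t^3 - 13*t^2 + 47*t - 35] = 3*t^2 - 26*t + 47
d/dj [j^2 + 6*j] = 2*j + 6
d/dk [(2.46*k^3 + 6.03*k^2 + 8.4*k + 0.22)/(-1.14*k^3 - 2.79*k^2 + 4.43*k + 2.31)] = (0.0108000000000033*k^4 + 40.9476*k^3 + 67.9491*k^2 + 29.0862*k + 18.4294)/(1.2996*k^6 + 6.3612*k^5 - 2.3163*k^4 - 29.9862*k^3 + 6.7351*k^2 + 20.4666*k + 5.3361)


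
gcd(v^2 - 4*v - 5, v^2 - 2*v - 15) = v - 5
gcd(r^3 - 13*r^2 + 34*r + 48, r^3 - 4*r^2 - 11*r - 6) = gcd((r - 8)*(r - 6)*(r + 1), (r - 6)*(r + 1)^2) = r^2 - 5*r - 6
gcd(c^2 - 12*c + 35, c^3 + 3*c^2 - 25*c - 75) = c - 5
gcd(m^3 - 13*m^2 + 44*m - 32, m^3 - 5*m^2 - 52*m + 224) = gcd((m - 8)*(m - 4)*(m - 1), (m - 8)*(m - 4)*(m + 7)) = m^2 - 12*m + 32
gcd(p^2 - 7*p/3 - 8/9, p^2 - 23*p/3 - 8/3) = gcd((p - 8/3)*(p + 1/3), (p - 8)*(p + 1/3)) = p + 1/3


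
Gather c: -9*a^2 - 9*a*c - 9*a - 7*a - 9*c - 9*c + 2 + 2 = -9*a^2 - 16*a + c*(-9*a - 18) + 4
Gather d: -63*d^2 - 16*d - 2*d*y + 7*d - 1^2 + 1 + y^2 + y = -63*d^2 + d*(-2*y - 9) + y^2 + y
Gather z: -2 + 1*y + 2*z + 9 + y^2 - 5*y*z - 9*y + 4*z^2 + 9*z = y^2 - 8*y + 4*z^2 + z*(11 - 5*y) + 7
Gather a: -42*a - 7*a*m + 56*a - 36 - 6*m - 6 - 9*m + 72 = a*(14 - 7*m) - 15*m + 30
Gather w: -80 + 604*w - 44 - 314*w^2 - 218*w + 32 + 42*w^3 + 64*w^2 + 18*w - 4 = 42*w^3 - 250*w^2 + 404*w - 96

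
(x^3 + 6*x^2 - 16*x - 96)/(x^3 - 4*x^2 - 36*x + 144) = (x + 4)/(x - 6)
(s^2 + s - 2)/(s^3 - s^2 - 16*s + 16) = (s + 2)/(s^2 - 16)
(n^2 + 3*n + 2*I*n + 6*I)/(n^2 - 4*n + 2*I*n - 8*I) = (n + 3)/(n - 4)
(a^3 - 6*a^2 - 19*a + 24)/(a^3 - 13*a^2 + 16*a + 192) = (a - 1)/(a - 8)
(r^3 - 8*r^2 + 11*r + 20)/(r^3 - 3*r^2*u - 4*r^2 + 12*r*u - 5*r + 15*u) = (r - 4)/(r - 3*u)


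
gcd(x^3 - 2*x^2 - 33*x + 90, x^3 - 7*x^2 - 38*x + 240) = x^2 + x - 30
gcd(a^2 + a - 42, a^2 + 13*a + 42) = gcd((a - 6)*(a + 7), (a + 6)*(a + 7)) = a + 7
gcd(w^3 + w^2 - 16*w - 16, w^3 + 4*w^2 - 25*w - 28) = w^2 - 3*w - 4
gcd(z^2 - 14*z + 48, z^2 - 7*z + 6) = z - 6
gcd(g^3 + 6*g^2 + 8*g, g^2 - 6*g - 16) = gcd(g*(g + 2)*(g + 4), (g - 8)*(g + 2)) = g + 2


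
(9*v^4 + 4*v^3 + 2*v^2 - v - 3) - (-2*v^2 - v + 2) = 9*v^4 + 4*v^3 + 4*v^2 - 5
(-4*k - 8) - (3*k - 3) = -7*k - 5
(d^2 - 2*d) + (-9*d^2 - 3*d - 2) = -8*d^2 - 5*d - 2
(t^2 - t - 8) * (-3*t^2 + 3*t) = -3*t^4 + 6*t^3 + 21*t^2 - 24*t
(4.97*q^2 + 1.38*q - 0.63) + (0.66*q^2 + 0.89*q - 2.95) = 5.63*q^2 + 2.27*q - 3.58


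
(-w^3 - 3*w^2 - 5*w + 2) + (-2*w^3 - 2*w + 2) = -3*w^3 - 3*w^2 - 7*w + 4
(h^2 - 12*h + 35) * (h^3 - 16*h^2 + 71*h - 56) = h^5 - 28*h^4 + 298*h^3 - 1468*h^2 + 3157*h - 1960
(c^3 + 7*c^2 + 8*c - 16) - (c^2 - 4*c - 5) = c^3 + 6*c^2 + 12*c - 11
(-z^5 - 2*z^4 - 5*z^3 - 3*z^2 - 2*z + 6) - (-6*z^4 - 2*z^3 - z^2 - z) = -z^5 + 4*z^4 - 3*z^3 - 2*z^2 - z + 6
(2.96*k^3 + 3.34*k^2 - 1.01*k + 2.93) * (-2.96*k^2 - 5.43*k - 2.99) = -8.7616*k^5 - 25.9592*k^4 - 23.997*k^3 - 13.1751*k^2 - 12.89*k - 8.7607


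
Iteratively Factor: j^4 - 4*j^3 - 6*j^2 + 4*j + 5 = (j + 1)*(j^3 - 5*j^2 - j + 5) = (j + 1)^2*(j^2 - 6*j + 5) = (j - 1)*(j + 1)^2*(j - 5)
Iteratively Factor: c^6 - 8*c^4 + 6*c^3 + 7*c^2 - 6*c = (c - 2)*(c^5 + 2*c^4 - 4*c^3 - 2*c^2 + 3*c) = (c - 2)*(c - 1)*(c^4 + 3*c^3 - c^2 - 3*c) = (c - 2)*(c - 1)*(c + 1)*(c^3 + 2*c^2 - 3*c) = c*(c - 2)*(c - 1)*(c + 1)*(c^2 + 2*c - 3) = c*(c - 2)*(c - 1)^2*(c + 1)*(c + 3)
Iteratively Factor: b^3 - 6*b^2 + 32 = (b + 2)*(b^2 - 8*b + 16) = (b - 4)*(b + 2)*(b - 4)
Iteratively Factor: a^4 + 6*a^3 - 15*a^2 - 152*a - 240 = (a + 4)*(a^3 + 2*a^2 - 23*a - 60) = (a - 5)*(a + 4)*(a^2 + 7*a + 12) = (a - 5)*(a + 3)*(a + 4)*(a + 4)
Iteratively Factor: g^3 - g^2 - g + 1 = (g - 1)*(g^2 - 1) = (g - 1)^2*(g + 1)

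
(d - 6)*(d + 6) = d^2 - 36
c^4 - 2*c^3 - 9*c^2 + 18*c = c*(c - 3)*(c - 2)*(c + 3)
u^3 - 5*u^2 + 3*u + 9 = (u - 3)^2*(u + 1)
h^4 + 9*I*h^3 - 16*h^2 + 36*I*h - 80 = (h - 2*I)*(h + 2*I)*(h + 4*I)*(h + 5*I)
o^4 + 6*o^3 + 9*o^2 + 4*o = o*(o + 1)^2*(o + 4)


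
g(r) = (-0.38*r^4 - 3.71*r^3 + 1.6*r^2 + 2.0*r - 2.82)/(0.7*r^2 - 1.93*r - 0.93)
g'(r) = (1.93 - 1.4*r)*(-0.38*r^4 - 3.71*r^3 + 1.6*r^2 + 2.0*r - 2.82)/(0.7*r^2 - 1.93*r - 0.93)^2 + (-1.52*r^3 - 11.13*r^2 + 3.2*r + 2.0)/(0.7*r^2 - 1.93*r - 0.93) = (-0.532*r^5 - 0.396799999999998*r^4 + 15.7342*r^3 + 5.8629*r^2 + 0.972*r - 7.3026)/(0.49*r^4 - 2.702*r^3 + 2.4229*r^2 + 3.5898*r + 0.8649)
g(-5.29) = 9.80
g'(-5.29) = -0.34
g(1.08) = 1.81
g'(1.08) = 3.95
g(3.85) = -132.30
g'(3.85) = 109.34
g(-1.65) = 2.90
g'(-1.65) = -3.47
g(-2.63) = 5.82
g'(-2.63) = -2.57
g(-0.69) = -3.14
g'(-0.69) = -19.17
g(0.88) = 1.24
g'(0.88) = 1.91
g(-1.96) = 3.92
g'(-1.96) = -3.11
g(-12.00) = -10.28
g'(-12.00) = 6.46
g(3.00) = 269.93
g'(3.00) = 1767.49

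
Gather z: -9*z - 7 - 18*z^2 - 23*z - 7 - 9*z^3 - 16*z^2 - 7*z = -9*z^3 - 34*z^2 - 39*z - 14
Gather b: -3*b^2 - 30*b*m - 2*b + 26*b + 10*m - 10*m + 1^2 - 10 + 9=-3*b^2 + b*(24 - 30*m)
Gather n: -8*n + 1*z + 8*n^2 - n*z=8*n^2 + n*(-z - 8) + z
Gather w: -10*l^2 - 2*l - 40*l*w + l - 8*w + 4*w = -10*l^2 - l + w*(-40*l - 4)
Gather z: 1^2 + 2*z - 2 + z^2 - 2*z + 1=z^2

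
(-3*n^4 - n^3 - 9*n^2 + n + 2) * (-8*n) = 24*n^5 + 8*n^4 + 72*n^3 - 8*n^2 - 16*n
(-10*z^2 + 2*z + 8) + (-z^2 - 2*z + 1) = 9 - 11*z^2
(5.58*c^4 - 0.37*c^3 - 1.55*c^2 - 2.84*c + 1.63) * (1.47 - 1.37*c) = -7.6446*c^5 + 8.7095*c^4 + 1.5796*c^3 + 1.6123*c^2 - 6.4079*c + 2.3961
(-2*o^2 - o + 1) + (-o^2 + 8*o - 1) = -3*o^2 + 7*o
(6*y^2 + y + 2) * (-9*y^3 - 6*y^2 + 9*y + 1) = -54*y^5 - 45*y^4 + 30*y^3 + 3*y^2 + 19*y + 2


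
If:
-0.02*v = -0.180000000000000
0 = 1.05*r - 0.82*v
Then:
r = 7.03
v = 9.00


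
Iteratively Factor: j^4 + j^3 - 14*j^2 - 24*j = (j)*(j^3 + j^2 - 14*j - 24) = j*(j - 4)*(j^2 + 5*j + 6) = j*(j - 4)*(j + 2)*(j + 3)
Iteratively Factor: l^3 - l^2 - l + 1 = (l - 1)*(l^2 - 1) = (l - 1)^2*(l + 1)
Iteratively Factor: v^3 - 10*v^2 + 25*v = (v - 5)*(v^2 - 5*v) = v*(v - 5)*(v - 5)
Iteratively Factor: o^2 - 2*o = (o)*(o - 2)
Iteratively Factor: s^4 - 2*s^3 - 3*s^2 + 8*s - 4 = (s - 1)*(s^3 - s^2 - 4*s + 4) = (s - 1)*(s + 2)*(s^2 - 3*s + 2) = (s - 1)^2*(s + 2)*(s - 2)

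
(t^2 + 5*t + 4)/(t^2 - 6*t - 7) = (t + 4)/(t - 7)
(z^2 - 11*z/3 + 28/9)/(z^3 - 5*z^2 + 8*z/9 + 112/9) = (3*z - 4)/(3*z^2 - 8*z - 16)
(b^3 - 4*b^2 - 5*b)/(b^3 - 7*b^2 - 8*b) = (b - 5)/(b - 8)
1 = 1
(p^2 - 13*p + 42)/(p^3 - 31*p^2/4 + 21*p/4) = 4*(p - 6)/(p*(4*p - 3))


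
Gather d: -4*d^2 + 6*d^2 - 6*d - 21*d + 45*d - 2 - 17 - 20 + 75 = 2*d^2 + 18*d + 36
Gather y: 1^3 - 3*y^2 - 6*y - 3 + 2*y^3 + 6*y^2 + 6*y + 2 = 2*y^3 + 3*y^2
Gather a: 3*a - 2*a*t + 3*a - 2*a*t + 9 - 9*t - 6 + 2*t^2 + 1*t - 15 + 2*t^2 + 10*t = a*(6 - 4*t) + 4*t^2 + 2*t - 12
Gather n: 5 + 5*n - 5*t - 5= 5*n - 5*t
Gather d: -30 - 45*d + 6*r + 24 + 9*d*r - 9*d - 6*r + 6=d*(9*r - 54)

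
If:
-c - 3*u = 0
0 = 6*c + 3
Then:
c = -1/2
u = 1/6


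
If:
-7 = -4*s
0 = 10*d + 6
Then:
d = -3/5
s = 7/4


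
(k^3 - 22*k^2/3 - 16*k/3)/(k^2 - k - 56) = k*(3*k + 2)/(3*(k + 7))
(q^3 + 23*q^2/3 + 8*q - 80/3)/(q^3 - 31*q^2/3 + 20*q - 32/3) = (q^2 + 9*q + 20)/(q^2 - 9*q + 8)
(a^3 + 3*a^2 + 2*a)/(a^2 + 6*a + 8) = a*(a + 1)/(a + 4)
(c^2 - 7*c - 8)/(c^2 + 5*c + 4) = (c - 8)/(c + 4)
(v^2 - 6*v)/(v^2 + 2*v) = (v - 6)/(v + 2)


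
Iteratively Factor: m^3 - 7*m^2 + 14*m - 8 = (m - 1)*(m^2 - 6*m + 8) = (m - 4)*(m - 1)*(m - 2)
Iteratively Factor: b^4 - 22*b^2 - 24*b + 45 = (b - 1)*(b^3 + b^2 - 21*b - 45) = (b - 5)*(b - 1)*(b^2 + 6*b + 9) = (b - 5)*(b - 1)*(b + 3)*(b + 3)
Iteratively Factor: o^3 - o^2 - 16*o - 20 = (o + 2)*(o^2 - 3*o - 10) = (o + 2)^2*(o - 5)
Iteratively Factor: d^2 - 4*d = (d - 4)*(d)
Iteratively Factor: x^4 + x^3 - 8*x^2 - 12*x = (x + 2)*(x^3 - x^2 - 6*x) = x*(x + 2)*(x^2 - x - 6) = x*(x - 3)*(x + 2)*(x + 2)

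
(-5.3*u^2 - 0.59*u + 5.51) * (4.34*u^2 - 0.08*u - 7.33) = -23.002*u^4 - 2.1366*u^3 + 62.8096*u^2 + 3.8839*u - 40.3883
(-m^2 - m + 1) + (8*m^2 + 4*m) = 7*m^2 + 3*m + 1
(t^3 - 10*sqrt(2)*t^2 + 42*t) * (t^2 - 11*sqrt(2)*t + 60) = t^5 - 21*sqrt(2)*t^4 + 322*t^3 - 1062*sqrt(2)*t^2 + 2520*t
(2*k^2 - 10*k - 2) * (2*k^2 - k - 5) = 4*k^4 - 22*k^3 - 4*k^2 + 52*k + 10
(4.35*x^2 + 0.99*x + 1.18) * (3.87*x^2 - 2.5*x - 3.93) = 16.8345*x^4 - 7.0437*x^3 - 15.0039*x^2 - 6.8407*x - 4.6374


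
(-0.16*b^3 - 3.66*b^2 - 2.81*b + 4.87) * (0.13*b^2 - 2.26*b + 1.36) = -0.0208*b^5 - 0.1142*b^4 + 7.6887*b^3 + 2.0061*b^2 - 14.8278*b + 6.6232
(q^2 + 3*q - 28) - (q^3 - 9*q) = -q^3 + q^2 + 12*q - 28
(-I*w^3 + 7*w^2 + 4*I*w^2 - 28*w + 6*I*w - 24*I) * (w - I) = -I*w^4 + 6*w^3 + 4*I*w^3 - 24*w^2 - I*w^2 + 6*w + 4*I*w - 24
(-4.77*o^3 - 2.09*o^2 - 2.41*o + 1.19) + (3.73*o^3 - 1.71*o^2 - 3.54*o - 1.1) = -1.04*o^3 - 3.8*o^2 - 5.95*o + 0.0899999999999999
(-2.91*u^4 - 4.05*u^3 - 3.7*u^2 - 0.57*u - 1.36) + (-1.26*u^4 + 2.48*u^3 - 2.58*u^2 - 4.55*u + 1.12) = -4.17*u^4 - 1.57*u^3 - 6.28*u^2 - 5.12*u - 0.24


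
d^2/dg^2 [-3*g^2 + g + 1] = -6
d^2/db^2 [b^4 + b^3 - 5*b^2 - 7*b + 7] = 12*b^2 + 6*b - 10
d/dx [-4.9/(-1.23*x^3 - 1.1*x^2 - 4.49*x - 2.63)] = (-18.081*x^2 - 10.78*x - 22.001)/(1.23*x^3 + 1.1*x^2 + 4.49*x + 2.63)^2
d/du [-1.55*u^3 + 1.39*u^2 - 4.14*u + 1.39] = -4.65*u^2 + 2.78*u - 4.14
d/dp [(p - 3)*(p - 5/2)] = 2*p - 11/2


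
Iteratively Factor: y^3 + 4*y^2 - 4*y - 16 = (y - 2)*(y^2 + 6*y + 8) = (y - 2)*(y + 2)*(y + 4)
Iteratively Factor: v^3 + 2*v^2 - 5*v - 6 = (v + 1)*(v^2 + v - 6) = (v + 1)*(v + 3)*(v - 2)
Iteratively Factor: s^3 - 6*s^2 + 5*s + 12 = (s - 3)*(s^2 - 3*s - 4) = (s - 3)*(s + 1)*(s - 4)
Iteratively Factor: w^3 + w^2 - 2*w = (w - 1)*(w^2 + 2*w) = (w - 1)*(w + 2)*(w)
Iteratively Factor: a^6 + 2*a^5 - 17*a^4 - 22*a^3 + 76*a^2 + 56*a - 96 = (a - 1)*(a^5 + 3*a^4 - 14*a^3 - 36*a^2 + 40*a + 96) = (a - 2)*(a - 1)*(a^4 + 5*a^3 - 4*a^2 - 44*a - 48) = (a - 2)*(a - 1)*(a + 2)*(a^3 + 3*a^2 - 10*a - 24) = (a - 2)*(a - 1)*(a + 2)*(a + 4)*(a^2 - a - 6) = (a - 3)*(a - 2)*(a - 1)*(a + 2)*(a + 4)*(a + 2)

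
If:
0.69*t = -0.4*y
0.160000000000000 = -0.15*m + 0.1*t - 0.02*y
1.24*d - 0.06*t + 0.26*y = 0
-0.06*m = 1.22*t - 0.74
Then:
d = 0.26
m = -0.50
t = 0.63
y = -1.09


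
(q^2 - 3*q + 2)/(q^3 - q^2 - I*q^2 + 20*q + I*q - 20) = (q - 2)/(q^2 - I*q + 20)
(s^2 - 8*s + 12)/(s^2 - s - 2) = (s - 6)/(s + 1)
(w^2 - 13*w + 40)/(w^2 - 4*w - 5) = (w - 8)/(w + 1)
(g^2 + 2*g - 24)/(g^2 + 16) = (g^2 + 2*g - 24)/(g^2 + 16)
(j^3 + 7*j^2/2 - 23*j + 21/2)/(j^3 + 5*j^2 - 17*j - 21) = (j - 1/2)/(j + 1)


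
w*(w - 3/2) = w^2 - 3*w/2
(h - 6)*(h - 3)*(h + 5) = h^3 - 4*h^2 - 27*h + 90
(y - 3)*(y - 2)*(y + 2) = y^3 - 3*y^2 - 4*y + 12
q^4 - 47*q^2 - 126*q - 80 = (q - 8)*(q + 1)*(q + 2)*(q + 5)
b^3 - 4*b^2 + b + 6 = (b - 3)*(b - 2)*(b + 1)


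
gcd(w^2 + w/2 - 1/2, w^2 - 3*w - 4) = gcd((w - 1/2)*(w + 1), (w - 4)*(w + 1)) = w + 1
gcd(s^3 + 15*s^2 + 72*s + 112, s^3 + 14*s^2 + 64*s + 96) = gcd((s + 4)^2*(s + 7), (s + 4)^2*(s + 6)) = s^2 + 8*s + 16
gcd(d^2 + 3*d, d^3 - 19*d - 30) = d + 3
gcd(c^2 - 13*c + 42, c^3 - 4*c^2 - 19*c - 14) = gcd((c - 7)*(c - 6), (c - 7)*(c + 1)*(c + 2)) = c - 7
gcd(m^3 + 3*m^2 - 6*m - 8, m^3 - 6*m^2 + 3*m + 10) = m^2 - m - 2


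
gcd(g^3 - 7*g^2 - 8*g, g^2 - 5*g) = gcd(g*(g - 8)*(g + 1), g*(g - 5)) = g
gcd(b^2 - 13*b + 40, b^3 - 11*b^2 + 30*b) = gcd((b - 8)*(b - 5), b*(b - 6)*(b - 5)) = b - 5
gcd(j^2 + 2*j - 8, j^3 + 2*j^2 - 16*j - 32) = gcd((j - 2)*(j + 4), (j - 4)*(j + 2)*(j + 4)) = j + 4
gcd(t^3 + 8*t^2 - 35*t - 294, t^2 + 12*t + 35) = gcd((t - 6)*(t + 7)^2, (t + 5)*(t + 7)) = t + 7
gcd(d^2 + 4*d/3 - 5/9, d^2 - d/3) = d - 1/3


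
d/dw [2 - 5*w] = -5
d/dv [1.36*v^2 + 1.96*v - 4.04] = 2.72*v + 1.96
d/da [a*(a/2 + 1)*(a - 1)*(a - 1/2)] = 2*a^3 + 3*a^2/4 - 5*a/2 + 1/2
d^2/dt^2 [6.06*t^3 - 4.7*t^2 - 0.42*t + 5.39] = 36.36*t - 9.4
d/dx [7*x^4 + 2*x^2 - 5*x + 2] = 28*x^3 + 4*x - 5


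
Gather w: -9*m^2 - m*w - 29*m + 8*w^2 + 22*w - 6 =-9*m^2 - 29*m + 8*w^2 + w*(22 - m) - 6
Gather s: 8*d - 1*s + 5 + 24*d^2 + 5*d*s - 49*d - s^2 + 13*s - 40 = 24*d^2 - 41*d - s^2 + s*(5*d + 12) - 35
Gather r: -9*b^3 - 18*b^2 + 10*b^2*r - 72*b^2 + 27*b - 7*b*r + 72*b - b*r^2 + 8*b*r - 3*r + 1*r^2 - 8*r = -9*b^3 - 90*b^2 + 99*b + r^2*(1 - b) + r*(10*b^2 + b - 11)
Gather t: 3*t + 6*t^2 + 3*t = 6*t^2 + 6*t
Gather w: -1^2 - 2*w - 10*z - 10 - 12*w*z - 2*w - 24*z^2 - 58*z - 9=w*(-12*z - 4) - 24*z^2 - 68*z - 20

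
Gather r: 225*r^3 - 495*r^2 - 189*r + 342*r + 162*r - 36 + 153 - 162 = 225*r^3 - 495*r^2 + 315*r - 45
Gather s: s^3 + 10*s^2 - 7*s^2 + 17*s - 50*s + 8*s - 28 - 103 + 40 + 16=s^3 + 3*s^2 - 25*s - 75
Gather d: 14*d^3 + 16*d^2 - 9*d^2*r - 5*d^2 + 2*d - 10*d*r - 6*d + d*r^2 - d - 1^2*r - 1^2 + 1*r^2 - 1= 14*d^3 + d^2*(11 - 9*r) + d*(r^2 - 10*r - 5) + r^2 - r - 2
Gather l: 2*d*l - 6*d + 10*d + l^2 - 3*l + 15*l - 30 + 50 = 4*d + l^2 + l*(2*d + 12) + 20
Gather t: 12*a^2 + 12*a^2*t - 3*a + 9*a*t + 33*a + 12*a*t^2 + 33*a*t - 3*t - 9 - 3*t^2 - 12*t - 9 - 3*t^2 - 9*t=12*a^2 + 30*a + t^2*(12*a - 6) + t*(12*a^2 + 42*a - 24) - 18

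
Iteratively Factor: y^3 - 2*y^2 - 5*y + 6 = (y + 2)*(y^2 - 4*y + 3) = (y - 1)*(y + 2)*(y - 3)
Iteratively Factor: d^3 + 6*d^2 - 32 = (d + 4)*(d^2 + 2*d - 8) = (d - 2)*(d + 4)*(d + 4)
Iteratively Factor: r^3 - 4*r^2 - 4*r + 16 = (r - 4)*(r^2 - 4) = (r - 4)*(r - 2)*(r + 2)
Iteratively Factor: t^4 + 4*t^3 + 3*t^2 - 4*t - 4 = (t + 2)*(t^3 + 2*t^2 - t - 2) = (t + 2)^2*(t^2 - 1) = (t - 1)*(t + 2)^2*(t + 1)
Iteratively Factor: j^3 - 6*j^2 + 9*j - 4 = (j - 1)*(j^2 - 5*j + 4) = (j - 4)*(j - 1)*(j - 1)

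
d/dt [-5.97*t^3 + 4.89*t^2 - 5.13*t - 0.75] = -17.91*t^2 + 9.78*t - 5.13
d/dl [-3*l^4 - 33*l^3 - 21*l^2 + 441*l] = -12*l^3 - 99*l^2 - 42*l + 441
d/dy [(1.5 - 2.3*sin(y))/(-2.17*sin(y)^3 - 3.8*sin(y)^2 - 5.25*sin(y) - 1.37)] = (-9.982*sin(y)^3 + 1.025*sin(y)^2 + 11.4*sin(y) + 11.026)*cos(y)/(4.7089*sin(y)^6 + 16.492*sin(y)^5 + 37.225*sin(y)^4 + 45.8458*sin(y)^3 + 37.9745*sin(y)^2 + 14.385*sin(y) + 1.8769)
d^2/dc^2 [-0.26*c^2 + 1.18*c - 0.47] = -0.520000000000000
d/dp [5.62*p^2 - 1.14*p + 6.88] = 11.24*p - 1.14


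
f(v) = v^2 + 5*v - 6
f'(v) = 2*v + 5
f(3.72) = 26.44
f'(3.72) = 12.44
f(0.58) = -2.76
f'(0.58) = 6.16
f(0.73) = -1.82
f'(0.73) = 6.46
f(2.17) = 9.56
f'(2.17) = 9.34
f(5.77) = 56.14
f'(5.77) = 16.54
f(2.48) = 12.55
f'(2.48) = 9.96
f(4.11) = 31.44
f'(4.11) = 13.22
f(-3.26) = -11.67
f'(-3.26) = -1.52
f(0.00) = -6.00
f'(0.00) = 5.00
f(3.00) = 18.00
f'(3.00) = 11.00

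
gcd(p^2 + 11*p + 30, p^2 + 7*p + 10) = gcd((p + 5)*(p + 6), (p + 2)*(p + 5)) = p + 5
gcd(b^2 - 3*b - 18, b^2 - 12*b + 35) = 1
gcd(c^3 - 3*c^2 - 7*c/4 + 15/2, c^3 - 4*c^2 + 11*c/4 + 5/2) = c^2 - 9*c/2 + 5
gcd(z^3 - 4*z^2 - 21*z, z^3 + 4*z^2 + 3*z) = z^2 + 3*z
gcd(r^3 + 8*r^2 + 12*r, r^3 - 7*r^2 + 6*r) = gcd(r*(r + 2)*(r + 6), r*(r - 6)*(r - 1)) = r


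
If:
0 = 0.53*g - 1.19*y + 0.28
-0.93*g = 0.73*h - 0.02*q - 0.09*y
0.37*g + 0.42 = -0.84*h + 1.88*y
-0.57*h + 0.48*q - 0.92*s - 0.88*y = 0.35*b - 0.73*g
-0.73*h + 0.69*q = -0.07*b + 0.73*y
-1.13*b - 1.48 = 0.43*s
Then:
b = -1.53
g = 0.01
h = 0.03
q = 0.44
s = 0.57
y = 0.24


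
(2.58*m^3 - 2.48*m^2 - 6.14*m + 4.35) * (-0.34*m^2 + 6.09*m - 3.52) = -0.8772*m^5 + 16.5554*m^4 - 22.0972*m^3 - 30.142*m^2 + 48.1043*m - 15.312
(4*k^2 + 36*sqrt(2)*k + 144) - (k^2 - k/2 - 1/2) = 3*k^2 + k/2 + 36*sqrt(2)*k + 289/2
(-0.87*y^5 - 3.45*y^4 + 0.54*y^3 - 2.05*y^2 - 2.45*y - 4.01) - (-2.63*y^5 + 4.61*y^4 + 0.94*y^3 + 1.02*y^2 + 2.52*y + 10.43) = 1.76*y^5 - 8.06*y^4 - 0.4*y^3 - 3.07*y^2 - 4.97*y - 14.44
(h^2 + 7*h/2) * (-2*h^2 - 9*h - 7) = -2*h^4 - 16*h^3 - 77*h^2/2 - 49*h/2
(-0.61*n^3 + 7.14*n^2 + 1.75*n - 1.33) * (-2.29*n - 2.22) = 1.3969*n^4 - 14.9964*n^3 - 19.8583*n^2 - 0.8393*n + 2.9526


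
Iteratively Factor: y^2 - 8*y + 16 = (y - 4)*(y - 4)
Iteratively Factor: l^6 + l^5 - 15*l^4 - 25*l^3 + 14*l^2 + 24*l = (l + 2)*(l^5 - l^4 - 13*l^3 + l^2 + 12*l) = (l + 2)*(l + 3)*(l^4 - 4*l^3 - l^2 + 4*l) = l*(l + 2)*(l + 3)*(l^3 - 4*l^2 - l + 4) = l*(l - 1)*(l + 2)*(l + 3)*(l^2 - 3*l - 4) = l*(l - 4)*(l - 1)*(l + 2)*(l + 3)*(l + 1)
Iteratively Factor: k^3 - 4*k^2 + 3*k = (k)*(k^2 - 4*k + 3) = k*(k - 3)*(k - 1)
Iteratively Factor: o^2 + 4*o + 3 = (o + 3)*(o + 1)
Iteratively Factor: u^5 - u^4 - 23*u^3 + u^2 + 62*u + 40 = (u + 4)*(u^4 - 5*u^3 - 3*u^2 + 13*u + 10) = (u + 1)*(u + 4)*(u^3 - 6*u^2 + 3*u + 10) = (u + 1)^2*(u + 4)*(u^2 - 7*u + 10) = (u - 2)*(u + 1)^2*(u + 4)*(u - 5)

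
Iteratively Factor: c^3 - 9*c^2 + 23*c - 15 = (c - 3)*(c^2 - 6*c + 5) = (c - 5)*(c - 3)*(c - 1)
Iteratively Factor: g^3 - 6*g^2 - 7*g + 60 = (g - 5)*(g^2 - g - 12) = (g - 5)*(g - 4)*(g + 3)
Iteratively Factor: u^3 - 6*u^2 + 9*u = (u)*(u^2 - 6*u + 9) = u*(u - 3)*(u - 3)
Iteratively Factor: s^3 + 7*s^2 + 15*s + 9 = (s + 3)*(s^2 + 4*s + 3) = (s + 1)*(s + 3)*(s + 3)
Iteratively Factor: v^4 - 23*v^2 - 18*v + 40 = (v + 4)*(v^3 - 4*v^2 - 7*v + 10) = (v + 2)*(v + 4)*(v^2 - 6*v + 5) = (v - 5)*(v + 2)*(v + 4)*(v - 1)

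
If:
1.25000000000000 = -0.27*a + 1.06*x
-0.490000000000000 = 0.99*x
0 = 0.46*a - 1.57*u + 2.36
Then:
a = -6.57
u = -0.42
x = -0.49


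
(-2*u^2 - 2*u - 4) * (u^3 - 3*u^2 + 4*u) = -2*u^5 + 4*u^4 - 6*u^3 + 4*u^2 - 16*u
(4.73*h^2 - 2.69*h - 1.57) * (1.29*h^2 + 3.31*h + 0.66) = 6.1017*h^4 + 12.1862*h^3 - 7.8074*h^2 - 6.9721*h - 1.0362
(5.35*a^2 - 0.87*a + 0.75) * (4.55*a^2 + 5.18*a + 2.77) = 24.3425*a^4 + 23.7545*a^3 + 13.7254*a^2 + 1.4751*a + 2.0775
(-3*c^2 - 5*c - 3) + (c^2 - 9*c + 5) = -2*c^2 - 14*c + 2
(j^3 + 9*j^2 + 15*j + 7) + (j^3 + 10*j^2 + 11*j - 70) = 2*j^3 + 19*j^2 + 26*j - 63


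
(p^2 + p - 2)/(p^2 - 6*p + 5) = (p + 2)/(p - 5)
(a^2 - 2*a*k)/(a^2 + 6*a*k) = (a - 2*k)/(a + 6*k)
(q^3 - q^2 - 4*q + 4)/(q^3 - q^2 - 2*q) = (q^2 + q - 2)/(q*(q + 1))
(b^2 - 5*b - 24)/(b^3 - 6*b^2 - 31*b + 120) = (b + 3)/(b^2 + 2*b - 15)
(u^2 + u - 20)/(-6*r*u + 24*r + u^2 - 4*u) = (-u - 5)/(6*r - u)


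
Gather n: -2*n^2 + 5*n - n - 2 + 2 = -2*n^2 + 4*n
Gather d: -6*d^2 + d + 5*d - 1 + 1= -6*d^2 + 6*d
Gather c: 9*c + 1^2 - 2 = 9*c - 1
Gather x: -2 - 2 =-4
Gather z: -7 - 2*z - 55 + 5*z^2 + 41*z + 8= 5*z^2 + 39*z - 54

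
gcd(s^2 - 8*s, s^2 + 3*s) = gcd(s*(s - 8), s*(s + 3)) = s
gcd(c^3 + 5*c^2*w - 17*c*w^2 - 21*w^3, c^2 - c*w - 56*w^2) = c + 7*w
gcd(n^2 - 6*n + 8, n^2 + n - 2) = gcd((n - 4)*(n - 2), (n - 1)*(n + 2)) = 1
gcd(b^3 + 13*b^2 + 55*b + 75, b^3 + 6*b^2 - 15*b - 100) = b^2 + 10*b + 25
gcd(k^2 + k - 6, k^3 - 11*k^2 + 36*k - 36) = k - 2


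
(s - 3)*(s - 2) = s^2 - 5*s + 6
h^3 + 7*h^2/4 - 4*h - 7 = (h - 2)*(h + 7/4)*(h + 2)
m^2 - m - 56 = (m - 8)*(m + 7)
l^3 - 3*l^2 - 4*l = l*(l - 4)*(l + 1)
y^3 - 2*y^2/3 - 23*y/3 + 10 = (y - 2)*(y - 5/3)*(y + 3)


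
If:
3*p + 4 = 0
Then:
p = -4/3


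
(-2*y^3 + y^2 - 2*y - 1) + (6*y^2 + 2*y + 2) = -2*y^3 + 7*y^2 + 1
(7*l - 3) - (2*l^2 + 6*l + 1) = -2*l^2 + l - 4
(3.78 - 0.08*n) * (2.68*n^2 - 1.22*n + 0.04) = -0.2144*n^3 + 10.228*n^2 - 4.6148*n + 0.1512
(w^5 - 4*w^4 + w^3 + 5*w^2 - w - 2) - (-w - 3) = w^5 - 4*w^4 + w^3 + 5*w^2 + 1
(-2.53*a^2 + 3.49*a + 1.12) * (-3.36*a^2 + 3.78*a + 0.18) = 8.5008*a^4 - 21.2898*a^3 + 8.9736*a^2 + 4.8618*a + 0.2016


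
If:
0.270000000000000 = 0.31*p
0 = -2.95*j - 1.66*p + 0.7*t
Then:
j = 0.23728813559322*t - 0.490103881902679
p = 0.87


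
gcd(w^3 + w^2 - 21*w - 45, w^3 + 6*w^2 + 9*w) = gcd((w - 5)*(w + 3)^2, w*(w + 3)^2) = w^2 + 6*w + 9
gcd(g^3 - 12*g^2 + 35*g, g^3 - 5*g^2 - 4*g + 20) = g - 5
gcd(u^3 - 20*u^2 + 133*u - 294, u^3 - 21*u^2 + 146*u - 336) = u^2 - 13*u + 42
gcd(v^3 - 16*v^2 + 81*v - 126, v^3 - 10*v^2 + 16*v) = 1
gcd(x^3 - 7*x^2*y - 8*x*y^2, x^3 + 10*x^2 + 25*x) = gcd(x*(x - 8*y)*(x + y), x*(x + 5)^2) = x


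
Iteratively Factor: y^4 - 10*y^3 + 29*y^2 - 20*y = (y - 1)*(y^3 - 9*y^2 + 20*y) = (y - 5)*(y - 1)*(y^2 - 4*y) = y*(y - 5)*(y - 1)*(y - 4)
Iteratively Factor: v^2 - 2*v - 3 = (v - 3)*(v + 1)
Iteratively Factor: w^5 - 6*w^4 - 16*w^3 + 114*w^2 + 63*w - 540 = (w - 3)*(w^4 - 3*w^3 - 25*w^2 + 39*w + 180) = (w - 3)*(w + 3)*(w^3 - 6*w^2 - 7*w + 60) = (w - 5)*(w - 3)*(w + 3)*(w^2 - w - 12) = (w - 5)*(w - 3)*(w + 3)^2*(w - 4)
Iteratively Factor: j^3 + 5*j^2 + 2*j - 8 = (j - 1)*(j^2 + 6*j + 8) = (j - 1)*(j + 4)*(j + 2)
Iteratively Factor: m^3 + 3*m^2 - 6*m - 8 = (m + 1)*(m^2 + 2*m - 8) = (m + 1)*(m + 4)*(m - 2)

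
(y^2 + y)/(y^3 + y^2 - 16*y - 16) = y/(y^2 - 16)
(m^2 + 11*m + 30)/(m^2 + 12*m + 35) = (m + 6)/(m + 7)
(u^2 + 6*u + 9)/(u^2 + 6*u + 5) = (u^2 + 6*u + 9)/(u^2 + 6*u + 5)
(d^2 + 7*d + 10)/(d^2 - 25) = (d + 2)/(d - 5)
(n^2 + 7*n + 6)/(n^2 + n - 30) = (n + 1)/(n - 5)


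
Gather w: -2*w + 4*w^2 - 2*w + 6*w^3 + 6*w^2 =6*w^3 + 10*w^2 - 4*w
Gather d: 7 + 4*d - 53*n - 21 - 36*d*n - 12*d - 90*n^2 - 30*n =d*(-36*n - 8) - 90*n^2 - 83*n - 14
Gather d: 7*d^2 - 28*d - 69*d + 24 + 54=7*d^2 - 97*d + 78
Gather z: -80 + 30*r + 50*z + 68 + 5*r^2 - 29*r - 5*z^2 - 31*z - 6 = 5*r^2 + r - 5*z^2 + 19*z - 18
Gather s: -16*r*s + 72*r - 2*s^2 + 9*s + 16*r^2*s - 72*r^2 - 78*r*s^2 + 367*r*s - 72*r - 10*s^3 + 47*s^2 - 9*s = -72*r^2 - 10*s^3 + s^2*(45 - 78*r) + s*(16*r^2 + 351*r)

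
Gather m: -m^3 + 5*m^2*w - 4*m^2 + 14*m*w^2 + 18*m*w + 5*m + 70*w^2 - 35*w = -m^3 + m^2*(5*w - 4) + m*(14*w^2 + 18*w + 5) + 70*w^2 - 35*w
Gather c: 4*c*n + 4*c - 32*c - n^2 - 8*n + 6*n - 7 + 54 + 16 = c*(4*n - 28) - n^2 - 2*n + 63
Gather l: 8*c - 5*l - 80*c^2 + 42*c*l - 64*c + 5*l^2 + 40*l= -80*c^2 - 56*c + 5*l^2 + l*(42*c + 35)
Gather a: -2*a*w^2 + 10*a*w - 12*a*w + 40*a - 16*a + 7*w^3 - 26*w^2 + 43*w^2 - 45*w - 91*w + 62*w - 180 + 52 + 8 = a*(-2*w^2 - 2*w + 24) + 7*w^3 + 17*w^2 - 74*w - 120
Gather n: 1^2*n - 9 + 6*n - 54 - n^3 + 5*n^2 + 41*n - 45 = -n^3 + 5*n^2 + 48*n - 108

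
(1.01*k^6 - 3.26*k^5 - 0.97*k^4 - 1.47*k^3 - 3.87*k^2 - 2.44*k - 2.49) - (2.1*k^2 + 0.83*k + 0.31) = 1.01*k^6 - 3.26*k^5 - 0.97*k^4 - 1.47*k^3 - 5.97*k^2 - 3.27*k - 2.8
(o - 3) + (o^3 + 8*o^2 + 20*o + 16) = o^3 + 8*o^2 + 21*o + 13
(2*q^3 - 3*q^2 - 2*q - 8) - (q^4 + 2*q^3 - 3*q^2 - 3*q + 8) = -q^4 + q - 16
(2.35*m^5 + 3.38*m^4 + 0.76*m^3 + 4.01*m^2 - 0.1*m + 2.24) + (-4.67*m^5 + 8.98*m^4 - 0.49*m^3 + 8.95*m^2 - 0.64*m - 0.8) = -2.32*m^5 + 12.36*m^4 + 0.27*m^3 + 12.96*m^2 - 0.74*m + 1.44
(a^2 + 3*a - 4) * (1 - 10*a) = -10*a^3 - 29*a^2 + 43*a - 4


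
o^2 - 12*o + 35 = (o - 7)*(o - 5)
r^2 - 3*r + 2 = (r - 2)*(r - 1)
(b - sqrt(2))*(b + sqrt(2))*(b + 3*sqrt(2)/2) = b^3 + 3*sqrt(2)*b^2/2 - 2*b - 3*sqrt(2)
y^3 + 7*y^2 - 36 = (y - 2)*(y + 3)*(y + 6)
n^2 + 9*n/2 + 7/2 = (n + 1)*(n + 7/2)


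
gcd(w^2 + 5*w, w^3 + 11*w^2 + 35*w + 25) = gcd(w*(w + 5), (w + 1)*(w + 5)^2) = w + 5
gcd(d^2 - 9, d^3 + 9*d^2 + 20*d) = 1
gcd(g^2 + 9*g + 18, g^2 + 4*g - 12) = g + 6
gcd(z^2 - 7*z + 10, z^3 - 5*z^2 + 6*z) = z - 2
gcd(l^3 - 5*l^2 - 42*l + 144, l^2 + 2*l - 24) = l + 6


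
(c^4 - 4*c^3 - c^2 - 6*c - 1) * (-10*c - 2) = -10*c^5 + 38*c^4 + 18*c^3 + 62*c^2 + 22*c + 2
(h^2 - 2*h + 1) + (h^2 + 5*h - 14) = 2*h^2 + 3*h - 13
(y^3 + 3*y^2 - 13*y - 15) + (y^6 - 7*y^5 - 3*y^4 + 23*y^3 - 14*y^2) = y^6 - 7*y^5 - 3*y^4 + 24*y^3 - 11*y^2 - 13*y - 15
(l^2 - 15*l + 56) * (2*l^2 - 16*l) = 2*l^4 - 46*l^3 + 352*l^2 - 896*l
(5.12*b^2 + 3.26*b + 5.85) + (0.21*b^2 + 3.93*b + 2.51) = 5.33*b^2 + 7.19*b + 8.36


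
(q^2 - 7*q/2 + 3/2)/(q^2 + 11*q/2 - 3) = (q - 3)/(q + 6)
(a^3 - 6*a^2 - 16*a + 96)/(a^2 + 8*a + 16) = (a^2 - 10*a + 24)/(a + 4)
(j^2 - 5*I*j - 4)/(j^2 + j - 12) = (j^2 - 5*I*j - 4)/(j^2 + j - 12)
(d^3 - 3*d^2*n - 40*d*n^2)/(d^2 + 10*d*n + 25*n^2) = d*(d - 8*n)/(d + 5*n)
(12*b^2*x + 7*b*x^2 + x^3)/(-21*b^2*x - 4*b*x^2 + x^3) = (4*b + x)/(-7*b + x)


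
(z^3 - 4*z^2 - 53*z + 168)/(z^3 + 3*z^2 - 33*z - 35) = (z^2 - 11*z + 24)/(z^2 - 4*z - 5)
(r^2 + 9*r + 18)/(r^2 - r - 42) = (r + 3)/(r - 7)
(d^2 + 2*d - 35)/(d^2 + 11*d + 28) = (d - 5)/(d + 4)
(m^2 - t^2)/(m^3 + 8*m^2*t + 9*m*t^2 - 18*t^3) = (m + t)/(m^2 + 9*m*t + 18*t^2)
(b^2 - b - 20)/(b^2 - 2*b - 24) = (b - 5)/(b - 6)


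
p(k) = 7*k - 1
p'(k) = 7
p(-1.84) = -13.88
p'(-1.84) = 7.00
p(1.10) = 6.70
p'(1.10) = 7.00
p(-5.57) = -39.99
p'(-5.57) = 7.00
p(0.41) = 1.87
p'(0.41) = 7.00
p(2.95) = 19.65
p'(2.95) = 7.00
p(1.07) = 6.49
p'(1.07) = 7.00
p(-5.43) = -39.01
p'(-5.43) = 7.00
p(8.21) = 56.47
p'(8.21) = 7.00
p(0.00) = -1.00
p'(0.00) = 7.00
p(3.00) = 20.00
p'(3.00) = 7.00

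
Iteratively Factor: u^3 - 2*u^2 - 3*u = (u)*(u^2 - 2*u - 3) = u*(u + 1)*(u - 3)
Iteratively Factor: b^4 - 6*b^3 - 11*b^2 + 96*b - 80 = (b - 4)*(b^3 - 2*b^2 - 19*b + 20) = (b - 4)*(b + 4)*(b^2 - 6*b + 5) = (b - 5)*(b - 4)*(b + 4)*(b - 1)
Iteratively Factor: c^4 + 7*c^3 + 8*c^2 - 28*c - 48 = (c - 2)*(c^3 + 9*c^2 + 26*c + 24) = (c - 2)*(c + 4)*(c^2 + 5*c + 6) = (c - 2)*(c + 2)*(c + 4)*(c + 3)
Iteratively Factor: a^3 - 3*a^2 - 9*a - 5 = (a + 1)*(a^2 - 4*a - 5) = (a - 5)*(a + 1)*(a + 1)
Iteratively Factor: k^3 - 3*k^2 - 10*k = (k)*(k^2 - 3*k - 10) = k*(k - 5)*(k + 2)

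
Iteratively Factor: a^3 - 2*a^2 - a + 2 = (a + 1)*(a^2 - 3*a + 2) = (a - 2)*(a + 1)*(a - 1)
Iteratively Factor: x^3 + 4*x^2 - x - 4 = (x - 1)*(x^2 + 5*x + 4) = (x - 1)*(x + 4)*(x + 1)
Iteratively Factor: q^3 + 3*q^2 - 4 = (q + 2)*(q^2 + q - 2) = (q - 1)*(q + 2)*(q + 2)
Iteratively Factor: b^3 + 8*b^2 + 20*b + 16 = (b + 2)*(b^2 + 6*b + 8) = (b + 2)*(b + 4)*(b + 2)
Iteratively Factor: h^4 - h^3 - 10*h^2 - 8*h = (h - 4)*(h^3 + 3*h^2 + 2*h) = (h - 4)*(h + 1)*(h^2 + 2*h) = (h - 4)*(h + 1)*(h + 2)*(h)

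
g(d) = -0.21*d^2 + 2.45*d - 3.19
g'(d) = 2.45 - 0.42*d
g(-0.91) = -5.59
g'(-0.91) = 2.83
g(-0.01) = -3.21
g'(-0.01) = 2.45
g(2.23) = 1.23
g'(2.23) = 1.51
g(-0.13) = -3.51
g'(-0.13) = 2.50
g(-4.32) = -17.69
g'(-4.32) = 4.26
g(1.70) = 0.37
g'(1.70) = 1.74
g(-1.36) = -6.91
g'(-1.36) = 3.02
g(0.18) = -2.76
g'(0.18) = 2.37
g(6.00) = 3.95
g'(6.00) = -0.07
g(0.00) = -3.19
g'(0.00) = 2.45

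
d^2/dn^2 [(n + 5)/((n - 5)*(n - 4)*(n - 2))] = 6*(n^5 - n^4 - 119*n^3 + 875*n^2 - 2330*n + 2180)/(n^9 - 33*n^8 + 477*n^7 - 3959*n^6 + 20766*n^5 - 71292*n^4 + 159992*n^3 - 226080*n^2 + 182400*n - 64000)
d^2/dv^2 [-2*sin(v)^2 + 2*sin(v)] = -2*sin(v) - 4*cos(2*v)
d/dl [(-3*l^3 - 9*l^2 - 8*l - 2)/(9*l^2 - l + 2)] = 3*(-9*l^4 + 2*l^3 + 21*l^2 - 6)/(81*l^4 - 18*l^3 + 37*l^2 - 4*l + 4)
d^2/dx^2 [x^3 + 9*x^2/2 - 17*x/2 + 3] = 6*x + 9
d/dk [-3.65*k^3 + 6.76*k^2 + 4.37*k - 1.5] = -10.95*k^2 + 13.52*k + 4.37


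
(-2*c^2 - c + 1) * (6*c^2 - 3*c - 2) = -12*c^4 + 13*c^2 - c - 2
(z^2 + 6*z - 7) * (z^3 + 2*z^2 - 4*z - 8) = z^5 + 8*z^4 + z^3 - 46*z^2 - 20*z + 56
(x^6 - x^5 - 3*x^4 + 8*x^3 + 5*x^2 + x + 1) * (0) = 0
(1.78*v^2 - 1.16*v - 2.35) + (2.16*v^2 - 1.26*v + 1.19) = 3.94*v^2 - 2.42*v - 1.16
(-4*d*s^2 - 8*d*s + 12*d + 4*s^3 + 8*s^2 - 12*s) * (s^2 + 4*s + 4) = -4*d*s^4 - 24*d*s^3 - 36*d*s^2 + 16*d*s + 48*d + 4*s^5 + 24*s^4 + 36*s^3 - 16*s^2 - 48*s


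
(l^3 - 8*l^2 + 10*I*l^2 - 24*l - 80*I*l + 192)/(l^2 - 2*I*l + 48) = (l^2 + 4*l*(-2 + I) - 32*I)/(l - 8*I)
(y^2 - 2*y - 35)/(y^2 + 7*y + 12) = (y^2 - 2*y - 35)/(y^2 + 7*y + 12)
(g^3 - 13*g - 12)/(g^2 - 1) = (g^2 - g - 12)/(g - 1)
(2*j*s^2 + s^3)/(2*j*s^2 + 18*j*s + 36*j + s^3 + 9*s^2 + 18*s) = s^2/(s^2 + 9*s + 18)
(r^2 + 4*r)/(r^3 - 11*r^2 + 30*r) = (r + 4)/(r^2 - 11*r + 30)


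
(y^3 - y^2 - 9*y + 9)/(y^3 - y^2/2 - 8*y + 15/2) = 2*(y - 3)/(2*y - 5)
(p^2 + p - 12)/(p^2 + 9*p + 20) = (p - 3)/(p + 5)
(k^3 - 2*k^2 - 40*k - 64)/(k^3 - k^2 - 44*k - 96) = (k + 2)/(k + 3)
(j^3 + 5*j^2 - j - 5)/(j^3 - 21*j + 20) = (j + 1)/(j - 4)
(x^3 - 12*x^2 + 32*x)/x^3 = 1 - 12/x + 32/x^2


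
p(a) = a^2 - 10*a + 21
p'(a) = 2*a - 10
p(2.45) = 2.50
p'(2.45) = -5.10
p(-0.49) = 26.14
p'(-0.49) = -10.98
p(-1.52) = 38.51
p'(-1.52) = -13.04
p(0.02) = 20.80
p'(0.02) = -9.96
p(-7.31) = 147.54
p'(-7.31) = -24.62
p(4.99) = -4.00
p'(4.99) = -0.02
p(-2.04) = 45.56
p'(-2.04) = -14.08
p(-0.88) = 30.57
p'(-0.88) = -11.76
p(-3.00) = 60.00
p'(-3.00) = -16.00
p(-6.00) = 117.00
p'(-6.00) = -22.00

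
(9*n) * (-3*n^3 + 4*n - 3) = -27*n^4 + 36*n^2 - 27*n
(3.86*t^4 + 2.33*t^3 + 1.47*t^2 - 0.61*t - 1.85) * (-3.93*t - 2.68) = -15.1698*t^5 - 19.5017*t^4 - 12.0215*t^3 - 1.5423*t^2 + 8.9053*t + 4.958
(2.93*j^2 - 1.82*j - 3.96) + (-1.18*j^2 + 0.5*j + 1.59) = 1.75*j^2 - 1.32*j - 2.37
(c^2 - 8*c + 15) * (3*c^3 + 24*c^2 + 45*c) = 3*c^5 - 102*c^3 + 675*c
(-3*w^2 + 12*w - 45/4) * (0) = 0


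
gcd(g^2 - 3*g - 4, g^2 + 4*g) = 1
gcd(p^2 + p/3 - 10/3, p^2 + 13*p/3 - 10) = p - 5/3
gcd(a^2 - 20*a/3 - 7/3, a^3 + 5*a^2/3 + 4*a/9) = a + 1/3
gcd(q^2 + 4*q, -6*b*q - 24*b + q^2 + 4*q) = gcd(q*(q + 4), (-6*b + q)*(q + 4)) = q + 4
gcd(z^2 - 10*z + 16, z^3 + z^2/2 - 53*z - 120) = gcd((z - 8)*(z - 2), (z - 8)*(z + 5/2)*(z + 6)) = z - 8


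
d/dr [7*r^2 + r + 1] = 14*r + 1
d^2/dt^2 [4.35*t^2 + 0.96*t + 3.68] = 8.70000000000000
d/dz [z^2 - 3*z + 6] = 2*z - 3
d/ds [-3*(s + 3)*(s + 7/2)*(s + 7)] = -9*s^2 - 81*s - 168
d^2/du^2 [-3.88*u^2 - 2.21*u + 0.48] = -7.76000000000000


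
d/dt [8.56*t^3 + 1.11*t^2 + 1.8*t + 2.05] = 25.68*t^2 + 2.22*t + 1.8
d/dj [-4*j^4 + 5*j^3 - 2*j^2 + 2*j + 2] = -16*j^3 + 15*j^2 - 4*j + 2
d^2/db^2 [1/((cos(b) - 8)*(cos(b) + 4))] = (-4*sin(b)^4 + 146*sin(b)^2 + 113*cos(b) + 3*cos(3*b) - 46)/((cos(b) - 8)^3*(cos(b) + 4)^3)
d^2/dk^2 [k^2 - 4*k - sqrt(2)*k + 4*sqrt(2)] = 2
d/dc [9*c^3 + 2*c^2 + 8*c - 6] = 27*c^2 + 4*c + 8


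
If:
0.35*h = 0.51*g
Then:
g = 0.686274509803922*h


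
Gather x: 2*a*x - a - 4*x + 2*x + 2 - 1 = -a + x*(2*a - 2) + 1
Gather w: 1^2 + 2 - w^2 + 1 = 4 - w^2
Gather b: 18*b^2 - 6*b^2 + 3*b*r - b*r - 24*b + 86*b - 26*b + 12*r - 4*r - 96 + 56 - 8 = 12*b^2 + b*(2*r + 36) + 8*r - 48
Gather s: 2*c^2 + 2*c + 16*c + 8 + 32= 2*c^2 + 18*c + 40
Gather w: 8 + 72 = 80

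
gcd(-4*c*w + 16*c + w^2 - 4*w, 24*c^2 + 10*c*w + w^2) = 1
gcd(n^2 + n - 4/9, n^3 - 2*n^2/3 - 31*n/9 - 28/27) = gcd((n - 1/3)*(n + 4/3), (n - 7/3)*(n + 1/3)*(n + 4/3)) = n + 4/3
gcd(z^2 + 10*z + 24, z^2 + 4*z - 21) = 1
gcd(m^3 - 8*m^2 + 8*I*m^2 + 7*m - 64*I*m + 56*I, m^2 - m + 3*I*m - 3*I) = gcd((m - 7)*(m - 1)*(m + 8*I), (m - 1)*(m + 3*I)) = m - 1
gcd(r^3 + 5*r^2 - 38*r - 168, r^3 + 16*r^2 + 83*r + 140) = r^2 + 11*r + 28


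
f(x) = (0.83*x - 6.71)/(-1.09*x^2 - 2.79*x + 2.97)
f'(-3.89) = 7.62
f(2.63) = 0.38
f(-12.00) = 0.14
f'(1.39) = -3.84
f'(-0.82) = -0.18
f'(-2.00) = 0.95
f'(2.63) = -0.34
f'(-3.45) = 314.41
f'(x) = (0.83*x - 6.71)*(2.18*x + 2.79)/(-1.09*x^2 - 2.79*x + 2.97)^2 + 0.83/(-1.09*x^2 - 2.79*x + 2.97) = (0.9047*x^2 - 14.6278*x - 16.2558)/(1.1881*x^4 + 6.0822*x^3 + 1.3095*x^2 - 16.5726*x + 8.8209)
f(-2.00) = -2.00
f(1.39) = 1.84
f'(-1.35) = 0.23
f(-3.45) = 25.31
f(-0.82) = -1.63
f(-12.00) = 0.14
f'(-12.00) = 0.02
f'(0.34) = -5.88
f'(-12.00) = 0.02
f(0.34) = -3.39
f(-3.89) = 3.72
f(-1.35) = -1.65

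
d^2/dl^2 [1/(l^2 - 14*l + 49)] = 6/(l^4 - 28*l^3 + 294*l^2 - 1372*l + 2401)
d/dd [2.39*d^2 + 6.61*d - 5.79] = 4.78*d + 6.61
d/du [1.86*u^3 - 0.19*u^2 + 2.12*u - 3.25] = 5.58*u^2 - 0.38*u + 2.12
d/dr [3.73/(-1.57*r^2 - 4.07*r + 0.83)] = (11.7122*r + 15.1811)/(1.57*r^2 + 4.07*r - 0.83)^2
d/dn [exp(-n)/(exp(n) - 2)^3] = 2*(1 - 2*exp(n))*exp(-n)/(exp(n) - 2)^4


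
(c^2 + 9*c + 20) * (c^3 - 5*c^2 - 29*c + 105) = c^5 + 4*c^4 - 54*c^3 - 256*c^2 + 365*c + 2100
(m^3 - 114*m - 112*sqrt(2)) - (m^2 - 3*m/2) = m^3 - m^2 - 225*m/2 - 112*sqrt(2)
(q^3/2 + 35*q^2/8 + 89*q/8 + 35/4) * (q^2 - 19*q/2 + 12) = q^5/2 - 3*q^4/8 - 391*q^3/16 - 711*q^2/16 + 403*q/8 + 105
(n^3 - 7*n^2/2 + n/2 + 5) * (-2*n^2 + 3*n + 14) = -2*n^5 + 10*n^4 + 5*n^3/2 - 115*n^2/2 + 22*n + 70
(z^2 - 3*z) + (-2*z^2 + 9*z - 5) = -z^2 + 6*z - 5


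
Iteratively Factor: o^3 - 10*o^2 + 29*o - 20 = (o - 1)*(o^2 - 9*o + 20) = (o - 5)*(o - 1)*(o - 4)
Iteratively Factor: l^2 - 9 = (l + 3)*(l - 3)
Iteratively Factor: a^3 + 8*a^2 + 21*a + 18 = (a + 3)*(a^2 + 5*a + 6) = (a + 3)^2*(a + 2)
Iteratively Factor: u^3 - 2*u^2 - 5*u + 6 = (u - 1)*(u^2 - u - 6) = (u - 3)*(u - 1)*(u + 2)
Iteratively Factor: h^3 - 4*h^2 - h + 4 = (h - 1)*(h^2 - 3*h - 4) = (h - 1)*(h + 1)*(h - 4)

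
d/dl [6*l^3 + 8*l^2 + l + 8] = 18*l^2 + 16*l + 1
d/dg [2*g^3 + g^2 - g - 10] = 6*g^2 + 2*g - 1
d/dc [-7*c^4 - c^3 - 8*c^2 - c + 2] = -28*c^3 - 3*c^2 - 16*c - 1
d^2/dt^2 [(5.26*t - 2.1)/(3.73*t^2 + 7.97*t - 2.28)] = ((5.26*t - 2.1)*(7.46*t + 7.97)*(14.92*t + 15.94) - (117.7188*t + 68.1784)*(3.73*t^2 + 7.97*t - 2.28))/(3.73*t^2 + 7.97*t - 2.28)^3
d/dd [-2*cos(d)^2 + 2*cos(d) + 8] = -2*sin(d) + 2*sin(2*d)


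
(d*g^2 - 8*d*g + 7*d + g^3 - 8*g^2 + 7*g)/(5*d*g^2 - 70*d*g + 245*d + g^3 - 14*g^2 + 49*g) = (d*g - d + g^2 - g)/(5*d*g - 35*d + g^2 - 7*g)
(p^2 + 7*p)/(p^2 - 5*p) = (p + 7)/(p - 5)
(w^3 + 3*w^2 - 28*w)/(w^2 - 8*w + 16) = w*(w + 7)/(w - 4)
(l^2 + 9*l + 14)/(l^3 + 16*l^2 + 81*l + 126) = (l + 2)/(l^2 + 9*l + 18)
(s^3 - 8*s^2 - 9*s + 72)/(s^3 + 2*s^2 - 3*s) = (s^2 - 11*s + 24)/(s*(s - 1))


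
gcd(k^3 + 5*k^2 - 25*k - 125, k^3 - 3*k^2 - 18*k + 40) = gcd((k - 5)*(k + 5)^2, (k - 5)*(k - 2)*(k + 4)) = k - 5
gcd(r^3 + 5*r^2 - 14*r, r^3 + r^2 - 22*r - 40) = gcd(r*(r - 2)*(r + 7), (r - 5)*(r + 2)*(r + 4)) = 1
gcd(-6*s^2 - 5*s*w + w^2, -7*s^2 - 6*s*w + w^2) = s + w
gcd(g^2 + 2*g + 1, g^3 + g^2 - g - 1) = g^2 + 2*g + 1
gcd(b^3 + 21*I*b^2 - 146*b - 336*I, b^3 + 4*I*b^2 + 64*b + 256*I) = b + 8*I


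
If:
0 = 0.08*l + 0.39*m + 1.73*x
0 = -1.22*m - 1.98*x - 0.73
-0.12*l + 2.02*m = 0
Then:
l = 16.01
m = 0.95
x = -0.95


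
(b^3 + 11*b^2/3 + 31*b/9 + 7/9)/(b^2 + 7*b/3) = b + 4/3 + 1/(3*b)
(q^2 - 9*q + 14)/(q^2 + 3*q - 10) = (q - 7)/(q + 5)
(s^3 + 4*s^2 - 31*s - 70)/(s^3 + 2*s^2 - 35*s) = (s + 2)/s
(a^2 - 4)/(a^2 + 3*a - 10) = (a + 2)/(a + 5)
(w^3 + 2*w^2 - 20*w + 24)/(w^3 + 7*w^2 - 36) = (w - 2)/(w + 3)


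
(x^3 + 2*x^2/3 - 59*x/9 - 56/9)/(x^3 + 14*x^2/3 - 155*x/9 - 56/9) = (3*x^2 + 10*x + 7)/(3*x^2 + 22*x + 7)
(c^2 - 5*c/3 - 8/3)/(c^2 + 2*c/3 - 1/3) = (3*c - 8)/(3*c - 1)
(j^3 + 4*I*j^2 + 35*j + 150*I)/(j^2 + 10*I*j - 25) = j - 6*I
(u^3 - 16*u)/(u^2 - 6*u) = (u^2 - 16)/(u - 6)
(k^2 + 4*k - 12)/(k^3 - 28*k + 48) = 1/(k - 4)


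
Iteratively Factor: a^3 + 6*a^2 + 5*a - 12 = (a - 1)*(a^2 + 7*a + 12) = (a - 1)*(a + 4)*(a + 3)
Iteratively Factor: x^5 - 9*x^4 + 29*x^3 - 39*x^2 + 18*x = (x - 3)*(x^4 - 6*x^3 + 11*x^2 - 6*x) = (x - 3)*(x - 1)*(x^3 - 5*x^2 + 6*x) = (x - 3)*(x - 2)*(x - 1)*(x^2 - 3*x) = (x - 3)^2*(x - 2)*(x - 1)*(x)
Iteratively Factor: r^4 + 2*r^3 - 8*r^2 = (r + 4)*(r^3 - 2*r^2) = r*(r + 4)*(r^2 - 2*r) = r*(r - 2)*(r + 4)*(r)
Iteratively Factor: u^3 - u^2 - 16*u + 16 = (u + 4)*(u^2 - 5*u + 4) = (u - 1)*(u + 4)*(u - 4)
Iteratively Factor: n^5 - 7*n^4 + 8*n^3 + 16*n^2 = (n)*(n^4 - 7*n^3 + 8*n^2 + 16*n) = n*(n - 4)*(n^3 - 3*n^2 - 4*n) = n*(n - 4)^2*(n^2 + n) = n^2*(n - 4)^2*(n + 1)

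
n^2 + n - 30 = (n - 5)*(n + 6)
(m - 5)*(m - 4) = m^2 - 9*m + 20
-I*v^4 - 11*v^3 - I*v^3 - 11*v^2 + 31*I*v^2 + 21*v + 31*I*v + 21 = (v - 7*I)*(v - 3*I)*(v - I)*(-I*v - I)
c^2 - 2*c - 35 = (c - 7)*(c + 5)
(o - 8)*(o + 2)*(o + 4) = o^3 - 2*o^2 - 40*o - 64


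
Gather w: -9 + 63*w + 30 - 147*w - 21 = -84*w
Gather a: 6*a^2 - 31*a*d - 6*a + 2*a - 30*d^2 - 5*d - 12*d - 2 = 6*a^2 + a*(-31*d - 4) - 30*d^2 - 17*d - 2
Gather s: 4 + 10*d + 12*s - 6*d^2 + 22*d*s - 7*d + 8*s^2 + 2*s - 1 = -6*d^2 + 3*d + 8*s^2 + s*(22*d + 14) + 3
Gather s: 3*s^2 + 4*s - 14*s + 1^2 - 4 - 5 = 3*s^2 - 10*s - 8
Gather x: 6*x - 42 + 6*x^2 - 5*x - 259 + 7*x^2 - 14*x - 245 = 13*x^2 - 13*x - 546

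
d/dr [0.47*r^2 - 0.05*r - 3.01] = 0.94*r - 0.05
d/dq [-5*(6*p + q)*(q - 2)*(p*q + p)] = 5*p*(-12*p*q + 6*p - 3*q^2 + 2*q + 2)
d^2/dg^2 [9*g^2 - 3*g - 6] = 18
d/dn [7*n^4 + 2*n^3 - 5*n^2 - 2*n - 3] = 28*n^3 + 6*n^2 - 10*n - 2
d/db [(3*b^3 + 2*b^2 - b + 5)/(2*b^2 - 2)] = (3*b^4 - 8*b^2 - 14*b + 1)/(2*(b^4 - 2*b^2 + 1))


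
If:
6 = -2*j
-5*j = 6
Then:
No Solution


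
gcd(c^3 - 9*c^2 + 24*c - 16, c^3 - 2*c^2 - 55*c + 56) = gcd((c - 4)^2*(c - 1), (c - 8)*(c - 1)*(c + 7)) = c - 1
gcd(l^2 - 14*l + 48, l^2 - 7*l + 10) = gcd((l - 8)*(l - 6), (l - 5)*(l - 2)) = 1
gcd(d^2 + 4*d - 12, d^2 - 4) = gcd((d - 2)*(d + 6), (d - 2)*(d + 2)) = d - 2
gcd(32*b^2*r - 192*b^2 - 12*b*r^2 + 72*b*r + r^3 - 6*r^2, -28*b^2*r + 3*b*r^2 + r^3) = -4*b + r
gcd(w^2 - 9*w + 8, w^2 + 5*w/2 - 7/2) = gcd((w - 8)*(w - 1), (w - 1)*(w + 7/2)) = w - 1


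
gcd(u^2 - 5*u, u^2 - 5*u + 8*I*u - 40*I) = u - 5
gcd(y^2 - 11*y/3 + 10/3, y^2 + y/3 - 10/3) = y - 5/3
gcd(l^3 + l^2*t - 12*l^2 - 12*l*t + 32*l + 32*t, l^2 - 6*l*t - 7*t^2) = l + t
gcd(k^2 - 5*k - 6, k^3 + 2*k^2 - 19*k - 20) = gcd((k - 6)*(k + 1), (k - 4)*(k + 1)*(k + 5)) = k + 1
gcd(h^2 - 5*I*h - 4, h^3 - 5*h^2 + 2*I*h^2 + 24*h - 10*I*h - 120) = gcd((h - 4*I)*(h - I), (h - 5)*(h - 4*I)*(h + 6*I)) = h - 4*I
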